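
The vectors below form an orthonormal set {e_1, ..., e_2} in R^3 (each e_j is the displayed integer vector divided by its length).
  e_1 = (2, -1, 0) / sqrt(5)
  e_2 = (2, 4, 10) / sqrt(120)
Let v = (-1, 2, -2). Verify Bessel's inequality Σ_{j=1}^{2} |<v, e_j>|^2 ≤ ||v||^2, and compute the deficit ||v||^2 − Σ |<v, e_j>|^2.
Σ |<v, e_j>|^2 = 29/6; ||v||^2 = 9; deficit = 25/6

Write each e_j = u_j / sqrt(<u_j, u_j>) where u_j is the displayed integer vector. Then <v, e_j> = <v, u_j> / sqrt(<u_j, u_j>), so |<v, e_j>|^2 = <v, u_j>^2 / <u_j, u_j>.
Coefficients: <v, e_1> = -4/sqrt(5), <v, e_2> = -14/sqrt(120).
Square and sum: Σ |<v, e_j>|^2 = 29/6.
Compute ||v||^2 = v·v = 9.
Deficit = 9 − 29/6 = 25/6 ≥ 0, confirming Bessel's inequality. (The deficit equals ||v − Σ <v,e_j> e_j||^2, the squared distance from v to span{e_j}.)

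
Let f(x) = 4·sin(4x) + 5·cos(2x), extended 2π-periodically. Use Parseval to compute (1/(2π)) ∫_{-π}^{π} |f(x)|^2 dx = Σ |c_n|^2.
Σ |c_n|^2 = 41/2

Expand |f|^2 and use orthogonality of {sin(nx), cos(mx)} on [-π, π]:
  ∫_{-π}^{π} sin(nx)^2 dx = π, ∫ cos(mx)^2 dx = π, and cross terms integrate to 0.
So ∫_{-π}^{π} f(x)^2 dx = 4^2 · π + 5^2 · π = (16 + 25)π.
Divide by 2π: (16 + 25)/2 = 41/2.
By Parseval, this equals Σ |c_n|^2.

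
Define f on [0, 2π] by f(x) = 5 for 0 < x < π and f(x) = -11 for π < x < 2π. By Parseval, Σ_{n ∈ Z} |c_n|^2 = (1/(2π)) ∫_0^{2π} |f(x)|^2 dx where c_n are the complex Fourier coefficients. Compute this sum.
Σ |c_n|^2 = 73

Parseval equates the L^2 energy of f (normalised by 1/(2π)) with the ℓ^2 sum of its Fourier coefficients: (1/(2π)) ∫_0^{2π} |f|^2 = Σ |c_n|^2.
Compute the left side: (1/(2π)) [∫_0^π 5^2 dx + ∫_π^{2π} (-11)^2 dx] = (1/(2π)) · (25π + 121π) = (25 + 121)/2 = 73.
So Σ_{n ∈ Z} |c_n|^2 = 73.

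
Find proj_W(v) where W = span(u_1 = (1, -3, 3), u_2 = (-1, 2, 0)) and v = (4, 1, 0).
proj_W(v) = (11/23, -35/46, -27/46)

Set up U = [u_1 | ... | u_2] ∈ R^(3×2). The projector onto W = col(U) is P = U (U^T U)^(-1) U^T.
Compute U^T U =
  [19, -7]
  [-7, 5],
and U^T v = (1, -2).
Solve U^T U · c = U^T v for the coefficients: c = (-9/46, -31/46). The projection is proj_W(v) = U c.
Check: (v - proj_W(v)) · u_1 = 0  (should be 0).
Check: (v - proj_W(v)) · u_2 = 0  (should be 0).
Result: proj_W(v) = (11/23, -35/46, -27/46).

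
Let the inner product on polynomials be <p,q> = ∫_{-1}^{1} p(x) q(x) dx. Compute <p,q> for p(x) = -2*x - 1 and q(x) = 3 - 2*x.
<p,q> = -10/3

Expand the product: p(x)·q(x) = 4*x^2 - 4*x - 3.
∫_{-1}^{1} of each monomial x^k gives [2/(k+1) if k even, 0 if k odd]. Integrating term-by-term (or equivalently evaluating the antiderivative F(x) = 4*x^3/3 - 2*x^2 - 3*x at the endpoints):
  F(1) − F(−1) = -11/3 − (-1/3) = -10/3.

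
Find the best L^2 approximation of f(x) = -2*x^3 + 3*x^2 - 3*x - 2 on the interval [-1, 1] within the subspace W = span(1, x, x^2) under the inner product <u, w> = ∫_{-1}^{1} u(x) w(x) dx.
g(x) = 3*x^2 - 21*x/5 - 2

The best approximation g ∈ W is the orthogonal projection of f onto W. Writing g = a_0 + a_1 x + a_2 x^2, the coefficients solve the normal equations G · a = b where
  G_{ij} = <φ_i, φ_j> and b_i = <f, φ_i>, with φ_0 = 1, φ_1 = x, φ_2 = x^2.
G =
  [2, 0, 2/3]
  [0, 2/3, 0]
  [2/3, 0, 2/5],
b = (-2, -14/5, -2/15).
Solving gives a_0 = -2, a_1 = -21/5, a_2 = 3, so
  g(x) = 3*x^2 - 21*x/5 - 2.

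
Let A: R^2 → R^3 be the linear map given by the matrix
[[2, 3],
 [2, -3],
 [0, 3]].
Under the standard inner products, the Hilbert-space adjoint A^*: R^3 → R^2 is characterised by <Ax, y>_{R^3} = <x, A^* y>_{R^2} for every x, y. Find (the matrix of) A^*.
A^* = A^T =
[[2, 2, 0],
 [3, -3, 3]]

For real matrices with standard dot products, the defining identity <Ax, y> = <x, A^* y> gives (Ax)^T y = x^T (A^*) y, i.e. x^T A^T y = x^T (A^*) y. Since this holds for all x, y, we must have A^* = A^T. Therefore
A^* =
[[2, 2, 0],
 [3, -3, 3]].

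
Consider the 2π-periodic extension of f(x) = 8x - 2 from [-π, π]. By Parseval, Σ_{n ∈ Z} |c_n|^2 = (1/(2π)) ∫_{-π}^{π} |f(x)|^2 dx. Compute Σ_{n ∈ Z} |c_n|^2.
Σ |c_n|^2 = 64π^2/3 + 4

Expand and integrate term by term over [-π, π]:
  ∫ (8x)^2 dx = 64·(2π^3/3); ∫ 2·8·(-2)·x dx = 0 (odd integrand); ∫ (-2)^2 dx = 4·2π.
So (1/(2π)) ∫_{-π}^{π} (8x - 2)^2 dx = 64π^2/3 + 4 = 64π^2/3 + 4.
Parseval ⇒ Σ |c_n|^2 = 64π^2/3 + 4.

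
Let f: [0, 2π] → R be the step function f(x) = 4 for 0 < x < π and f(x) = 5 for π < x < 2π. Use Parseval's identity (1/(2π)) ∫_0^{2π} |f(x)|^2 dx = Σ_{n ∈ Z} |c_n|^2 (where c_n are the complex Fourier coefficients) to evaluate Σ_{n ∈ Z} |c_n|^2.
Σ |c_n|^2 = 41/2

Parseval equates the L^2 energy of f (normalised by 1/(2π)) with the ℓ^2 sum of its Fourier coefficients: (1/(2π)) ∫_0^{2π} |f|^2 = Σ |c_n|^2.
Compute the left side: (1/(2π)) [∫_0^π 4^2 dx + ∫_π^{2π} 5^2 dx] = (1/(2π)) · (16π + 25π) = (16 + 25)/2 = 41/2.
So Σ_{n ∈ Z} |c_n|^2 = 41/2.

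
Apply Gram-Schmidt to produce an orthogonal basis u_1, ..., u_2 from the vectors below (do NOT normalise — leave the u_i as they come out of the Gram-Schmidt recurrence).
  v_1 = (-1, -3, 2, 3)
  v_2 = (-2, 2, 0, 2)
Orthogonal basis:
  u_1 = (-1, -3, 2, 3)
  u_2 = (-44/23, 52/23, -4/23, 40/23)

Apply the Gram-Schmidt recurrence
  u_1 = v_1
  u_i = v_i − Σ_{j<i} ((v_i · u_j) / (u_j · u_j)) · u_j.

Step by step this gives:
  u_1 = (-1, -3, 2, 3)
  u_2 = (-44/23, 52/23, -4/23, 40/23)

Orthogonality check:
  u_2 · u_1 = 0 (should be 0)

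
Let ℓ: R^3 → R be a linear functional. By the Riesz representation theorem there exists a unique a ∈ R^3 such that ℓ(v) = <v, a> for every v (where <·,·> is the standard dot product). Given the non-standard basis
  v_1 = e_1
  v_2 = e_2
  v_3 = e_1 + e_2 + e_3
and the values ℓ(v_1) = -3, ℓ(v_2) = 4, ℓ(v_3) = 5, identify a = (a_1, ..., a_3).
a = (-3, 4, 4)

Write a = (a_1, ..., a_3) in the standard basis. For each basis vector v_i, ℓ(v_i) = <v_i, a> is a linear equation in the a_j's. Collect the n equations into a matrix system V a = ℓ, where row i of V is v_i (expressed in the standard basis). Since V is invertible (lower-triangular with 1s on the diagonal, up to permutation), solve by back-substitution:
  V =
[[1, 0, 0],
 [0, 1, 0],
 [1, 1, 1]]
  V a = (-3, 4, 5)
Solving gives a = (-3, 4, 4).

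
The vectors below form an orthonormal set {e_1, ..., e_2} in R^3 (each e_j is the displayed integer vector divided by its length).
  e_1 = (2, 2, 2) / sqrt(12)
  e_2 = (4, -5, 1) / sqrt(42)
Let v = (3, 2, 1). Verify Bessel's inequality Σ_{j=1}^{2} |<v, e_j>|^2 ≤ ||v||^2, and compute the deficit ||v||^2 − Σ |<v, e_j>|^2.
Σ |<v, e_j>|^2 = 171/14; ||v||^2 = 14; deficit = 25/14

Write each e_j = u_j / sqrt(<u_j, u_j>) where u_j is the displayed integer vector. Then <v, e_j> = <v, u_j> / sqrt(<u_j, u_j>), so |<v, e_j>|^2 = <v, u_j>^2 / <u_j, u_j>.
Coefficients: <v, e_1> = 12/sqrt(12), <v, e_2> = 3/sqrt(42).
Square and sum: Σ |<v, e_j>|^2 = 171/14.
Compute ||v||^2 = v·v = 14.
Deficit = 14 − 171/14 = 25/14 ≥ 0, confirming Bessel's inequality. (The deficit equals ||v − Σ <v,e_j> e_j||^2, the squared distance from v to span{e_j}.)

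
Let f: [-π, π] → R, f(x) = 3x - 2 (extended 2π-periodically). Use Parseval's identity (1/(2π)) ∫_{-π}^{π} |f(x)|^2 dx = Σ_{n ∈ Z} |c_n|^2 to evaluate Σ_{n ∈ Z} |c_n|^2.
Σ |c_n|^2 = 3π^2 + 4

Expand and integrate term by term over [-π, π]:
  ∫ (3x)^2 dx = 9·(2π^3/3); ∫ 2·3·(-2)·x dx = 0 (odd integrand); ∫ (-2)^2 dx = 4·2π.
So (1/(2π)) ∫_{-π}^{π} (3x - 2)^2 dx = 9π^2/3 + 4 = 3π^2 + 4.
Parseval ⇒ Σ |c_n|^2 = 3π^2 + 4.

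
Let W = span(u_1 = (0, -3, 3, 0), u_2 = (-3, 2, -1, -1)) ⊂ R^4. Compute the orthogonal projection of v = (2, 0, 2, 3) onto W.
proj_W(v) = (16/7, -29/21, 13/21, 16/21)

Set up U = [u_1 | ... | u_2] ∈ R^(4×2). The projector onto W = col(U) is P = U (U^T U)^(-1) U^T.
Compute U^T U =
  [18, -9]
  [-9, 15],
and U^T v = (6, -11).
Solve U^T U · c = U^T v for the coefficients: c = (-1/21, -16/21). The projection is proj_W(v) = U c.
Check: (v - proj_W(v)) · u_1 = 0  (should be 0).
Check: (v - proj_W(v)) · u_2 = 0  (should be 0).
Result: proj_W(v) = (16/7, -29/21, 13/21, 16/21).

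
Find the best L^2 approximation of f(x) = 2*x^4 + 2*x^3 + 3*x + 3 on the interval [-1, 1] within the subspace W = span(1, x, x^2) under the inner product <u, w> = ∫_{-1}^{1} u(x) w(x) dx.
g(x) = 12*x^2/7 + 21*x/5 + 99/35

The best approximation g ∈ W is the orthogonal projection of f onto W. Writing g = a_0 + a_1 x + a_2 x^2, the coefficients solve the normal equations G · a = b where
  G_{ij} = <φ_i, φ_j> and b_i = <f, φ_i>, with φ_0 = 1, φ_1 = x, φ_2 = x^2.
G =
  [2, 0, 2/3]
  [0, 2/3, 0]
  [2/3, 0, 2/5],
b = (34/5, 14/5, 18/7).
Solving gives a_0 = 99/35, a_1 = 21/5, a_2 = 12/7, so
  g(x) = 12*x^2/7 + 21*x/5 + 99/35.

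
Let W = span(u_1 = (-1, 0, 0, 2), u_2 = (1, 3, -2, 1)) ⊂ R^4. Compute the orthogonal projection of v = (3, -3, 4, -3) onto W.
proj_W(v) = (21/37, -114/37, 76/37, -156/37)

Set up U = [u_1 | ... | u_2] ∈ R^(4×2). The projector onto W = col(U) is P = U (U^T U)^(-1) U^T.
Compute U^T U =
  [5, 1]
  [1, 15],
and U^T v = (-9, -17).
Solve U^T U · c = U^T v for the coefficients: c = (-59/37, -38/37). The projection is proj_W(v) = U c.
Check: (v - proj_W(v)) · u_1 = 0  (should be 0).
Check: (v - proj_W(v)) · u_2 = 0  (should be 0).
Result: proj_W(v) = (21/37, -114/37, 76/37, -156/37).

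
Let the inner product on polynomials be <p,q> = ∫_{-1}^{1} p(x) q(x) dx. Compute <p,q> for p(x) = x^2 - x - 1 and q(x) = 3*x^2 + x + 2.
<p,q> = -62/15

Expand the product: p(x)·q(x) = 3*x^4 - 2*x^3 - 2*x^2 - 3*x - 2.
∫_{-1}^{1} of each monomial x^k gives [2/(k+1) if k even, 0 if k odd]. Integrating term-by-term (or equivalently evaluating the antiderivative F(x) = 3*x^5/5 - x^4/2 - 2*x^3/3 - 3*x^2/2 - 2*x at the endpoints):
  F(1) − F(−1) = -61/15 − (1/15) = -62/15.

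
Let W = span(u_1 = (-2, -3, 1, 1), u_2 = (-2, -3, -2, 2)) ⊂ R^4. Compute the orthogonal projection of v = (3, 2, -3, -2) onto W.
proj_W(v) = (156/73, 234/73, -369/146, -85/146)

Set up U = [u_1 | ... | u_2] ∈ R^(4×2). The projector onto W = col(U) is P = U (U^T U)^(-1) U^T.
Compute U^T U =
  [15, 13]
  [13, 21],
and U^T v = (-17, -10).
Solve U^T U · c = U^T v for the coefficients: c = (-227/146, 71/146). The projection is proj_W(v) = U c.
Check: (v - proj_W(v)) · u_1 = 0  (should be 0).
Check: (v - proj_W(v)) · u_2 = 0  (should be 0).
Result: proj_W(v) = (156/73, 234/73, -369/146, -85/146).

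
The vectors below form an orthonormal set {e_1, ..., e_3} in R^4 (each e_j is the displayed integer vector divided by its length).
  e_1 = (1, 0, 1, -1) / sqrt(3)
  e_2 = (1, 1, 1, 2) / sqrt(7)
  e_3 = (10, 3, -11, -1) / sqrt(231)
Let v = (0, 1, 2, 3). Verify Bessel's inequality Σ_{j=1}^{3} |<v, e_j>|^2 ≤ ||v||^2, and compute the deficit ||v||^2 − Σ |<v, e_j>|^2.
Σ |<v, e_j>|^2 = 14; ||v||^2 = 14; deficit = 0

Write each e_j = u_j / sqrt(<u_j, u_j>) where u_j is the displayed integer vector. Then <v, e_j> = <v, u_j> / sqrt(<u_j, u_j>), so |<v, e_j>|^2 = <v, u_j>^2 / <u_j, u_j>.
Coefficients: <v, e_1> = -1/sqrt(3), <v, e_2> = 9/sqrt(7), <v, e_3> = -22/sqrt(231).
Square and sum: Σ |<v, e_j>|^2 = 14.
Compute ||v||^2 = v·v = 14.
Deficit = 14 − 14 = 0 ≥ 0, confirming Bessel's inequality. (The deficit equals ||v − Σ <v,e_j> e_j||^2, the squared distance from v to span{e_j}.)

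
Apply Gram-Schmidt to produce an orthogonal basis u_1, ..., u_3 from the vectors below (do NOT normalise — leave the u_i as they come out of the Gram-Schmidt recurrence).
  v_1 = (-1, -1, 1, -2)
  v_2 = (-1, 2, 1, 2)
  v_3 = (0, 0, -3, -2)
Orthogonal basis:
  u_1 = (-1, -1, 1, -2)
  u_2 = (-11/7, 10/7, 11/7, 6/7)
  u_3 = (-7/6, 4/3, -11/6, -1)

Apply the Gram-Schmidt recurrence
  u_1 = v_1
  u_i = v_i − Σ_{j<i} ((v_i · u_j) / (u_j · u_j)) · u_j.

Step by step this gives:
  u_1 = (-1, -1, 1, -2)
  u_2 = (-11/7, 10/7, 11/7, 6/7)
  u_3 = (-7/6, 4/3, -11/6, -1)

Orthogonality check:
  u_2 · u_1 = 0 (should be 0)
  u_3 · u_1 = 0 (should be 0)
  u_3 · u_2 = 0 (should be 0)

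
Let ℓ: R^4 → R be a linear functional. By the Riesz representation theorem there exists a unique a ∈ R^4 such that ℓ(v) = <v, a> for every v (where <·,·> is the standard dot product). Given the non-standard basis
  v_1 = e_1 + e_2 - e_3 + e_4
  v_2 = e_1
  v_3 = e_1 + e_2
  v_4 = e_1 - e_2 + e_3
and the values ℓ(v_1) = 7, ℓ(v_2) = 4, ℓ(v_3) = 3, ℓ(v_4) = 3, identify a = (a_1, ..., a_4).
a = (4, -1, -2, 2)

Write a = (a_1, ..., a_4) in the standard basis. For each basis vector v_i, ℓ(v_i) = <v_i, a> is a linear equation in the a_j's. Collect the n equations into a matrix system V a = ℓ, where row i of V is v_i (expressed in the standard basis). Since V is invertible (lower-triangular with 1s on the diagonal, up to permutation), solve by back-substitution:
  V =
[[1, 1, -1, 1],
 [1, 0, 0, 0],
 [1, 1, 0, 0],
 [1, -1, 1, 0]]
  V a = (7, 4, 3, 3)
Solving gives a = (4, -1, -2, 2).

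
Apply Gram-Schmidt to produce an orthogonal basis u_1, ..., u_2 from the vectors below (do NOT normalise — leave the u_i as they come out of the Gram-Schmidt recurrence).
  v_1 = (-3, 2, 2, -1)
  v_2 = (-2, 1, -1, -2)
Orthogonal basis:
  u_1 = (-3, 2, 2, -1)
  u_2 = (-2/3, 1/9, -17/9, -14/9)

Apply the Gram-Schmidt recurrence
  u_1 = v_1
  u_i = v_i − Σ_{j<i} ((v_i · u_j) / (u_j · u_j)) · u_j.

Step by step this gives:
  u_1 = (-3, 2, 2, -1)
  u_2 = (-2/3, 1/9, -17/9, -14/9)

Orthogonality check:
  u_2 · u_1 = 0 (should be 0)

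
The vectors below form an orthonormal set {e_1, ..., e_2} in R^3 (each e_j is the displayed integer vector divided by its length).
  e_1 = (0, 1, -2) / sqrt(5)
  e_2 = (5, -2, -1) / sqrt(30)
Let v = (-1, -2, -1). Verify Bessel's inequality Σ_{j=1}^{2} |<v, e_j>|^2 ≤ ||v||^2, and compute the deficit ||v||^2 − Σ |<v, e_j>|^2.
Σ |<v, e_j>|^2 = 0; ||v||^2 = 6; deficit = 6

Write each e_j = u_j / sqrt(<u_j, u_j>) where u_j is the displayed integer vector. Then <v, e_j> = <v, u_j> / sqrt(<u_j, u_j>), so |<v, e_j>|^2 = <v, u_j>^2 / <u_j, u_j>.
Coefficients: <v, e_1> = 0/sqrt(5), <v, e_2> = 0/sqrt(30).
Square and sum: Σ |<v, e_j>|^2 = 0.
Compute ||v||^2 = v·v = 6.
Deficit = 6 − 0 = 6 ≥ 0, confirming Bessel's inequality. (The deficit equals ||v − Σ <v,e_j> e_j||^2, the squared distance from v to span{e_j}.)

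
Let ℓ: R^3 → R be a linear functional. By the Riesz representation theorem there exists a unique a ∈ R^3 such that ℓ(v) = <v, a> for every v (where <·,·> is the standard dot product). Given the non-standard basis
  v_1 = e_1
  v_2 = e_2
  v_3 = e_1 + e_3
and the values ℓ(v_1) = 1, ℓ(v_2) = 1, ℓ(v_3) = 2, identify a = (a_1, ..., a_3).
a = (1, 1, 1)

Write a = (a_1, ..., a_3) in the standard basis. For each basis vector v_i, ℓ(v_i) = <v_i, a> is a linear equation in the a_j's. Collect the n equations into a matrix system V a = ℓ, where row i of V is v_i (expressed in the standard basis). Since V is invertible (lower-triangular with 1s on the diagonal, up to permutation), solve by back-substitution:
  V =
[[1, 0, 0],
 [0, 1, 0],
 [1, 0, 1]]
  V a = (1, 1, 2)
Solving gives a = (1, 1, 1).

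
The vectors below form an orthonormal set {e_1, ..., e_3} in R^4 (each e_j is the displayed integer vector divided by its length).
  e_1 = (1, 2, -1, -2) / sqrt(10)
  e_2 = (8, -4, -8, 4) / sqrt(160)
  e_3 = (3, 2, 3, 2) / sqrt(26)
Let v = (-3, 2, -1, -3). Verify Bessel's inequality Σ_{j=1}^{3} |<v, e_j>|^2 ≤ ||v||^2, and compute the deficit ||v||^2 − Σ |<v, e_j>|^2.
Σ |<v, e_j>|^2 = 573/26; ||v||^2 = 23; deficit = 25/26

Write each e_j = u_j / sqrt(<u_j, u_j>) where u_j is the displayed integer vector. Then <v, e_j> = <v, u_j> / sqrt(<u_j, u_j>), so |<v, e_j>|^2 = <v, u_j>^2 / <u_j, u_j>.
Coefficients: <v, e_1> = 8/sqrt(10), <v, e_2> = -36/sqrt(160), <v, e_3> = -14/sqrt(26).
Square and sum: Σ |<v, e_j>|^2 = 573/26.
Compute ||v||^2 = v·v = 23.
Deficit = 23 − 573/26 = 25/26 ≥ 0, confirming Bessel's inequality. (The deficit equals ||v − Σ <v,e_j> e_j||^2, the squared distance from v to span{e_j}.)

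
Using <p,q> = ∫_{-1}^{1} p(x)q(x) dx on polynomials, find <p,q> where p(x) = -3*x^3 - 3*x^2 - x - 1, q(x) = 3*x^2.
<p,q> = -28/5

Expand the product: p(x)·q(x) = -9*x^5 - 9*x^4 - 3*x^3 - 3*x^2.
∫_{-1}^{1} of each monomial x^k gives [2/(k+1) if k even, 0 if k odd]. Integrating term-by-term (or equivalently evaluating the antiderivative F(x) = -3*x^6/2 - 9*x^5/5 - 3*x^4/4 - x^3 at the endpoints):
  F(1) − F(−1) = -101/20 − (11/20) = -28/5.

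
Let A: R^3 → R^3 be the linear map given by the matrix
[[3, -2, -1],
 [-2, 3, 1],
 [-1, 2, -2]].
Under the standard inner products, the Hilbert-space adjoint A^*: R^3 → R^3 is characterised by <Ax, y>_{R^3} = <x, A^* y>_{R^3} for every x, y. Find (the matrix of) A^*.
A^* = A^T =
[[3, -2, -1],
 [-2, 3, 2],
 [-1, 1, -2]]

For real matrices with standard dot products, the defining identity <Ax, y> = <x, A^* y> gives (Ax)^T y = x^T (A^*) y, i.e. x^T A^T y = x^T (A^*) y. Since this holds for all x, y, we must have A^* = A^T. Therefore
A^* =
[[3, -2, -1],
 [-2, 3, 2],
 [-1, 1, -2]].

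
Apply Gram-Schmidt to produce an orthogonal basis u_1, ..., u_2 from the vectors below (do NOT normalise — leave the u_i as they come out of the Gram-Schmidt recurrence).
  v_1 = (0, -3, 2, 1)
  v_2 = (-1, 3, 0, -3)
Orthogonal basis:
  u_1 = (0, -3, 2, 1)
  u_2 = (-1, 3/7, 12/7, -15/7)

Apply the Gram-Schmidt recurrence
  u_1 = v_1
  u_i = v_i − Σ_{j<i} ((v_i · u_j) / (u_j · u_j)) · u_j.

Step by step this gives:
  u_1 = (0, -3, 2, 1)
  u_2 = (-1, 3/7, 12/7, -15/7)

Orthogonality check:
  u_2 · u_1 = 0 (should be 0)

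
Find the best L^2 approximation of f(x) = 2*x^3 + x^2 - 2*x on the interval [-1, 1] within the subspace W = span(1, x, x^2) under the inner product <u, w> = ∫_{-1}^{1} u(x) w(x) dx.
g(x) = x^2 - 4*x/5

The best approximation g ∈ W is the orthogonal projection of f onto W. Writing g = a_0 + a_1 x + a_2 x^2, the coefficients solve the normal equations G · a = b where
  G_{ij} = <φ_i, φ_j> and b_i = <f, φ_i>, with φ_0 = 1, φ_1 = x, φ_2 = x^2.
G =
  [2, 0, 2/3]
  [0, 2/3, 0]
  [2/3, 0, 2/5],
b = (2/3, -8/15, 2/5).
Solving gives a_0 = 0, a_1 = -4/5, a_2 = 1, so
  g(x) = x^2 - 4*x/5.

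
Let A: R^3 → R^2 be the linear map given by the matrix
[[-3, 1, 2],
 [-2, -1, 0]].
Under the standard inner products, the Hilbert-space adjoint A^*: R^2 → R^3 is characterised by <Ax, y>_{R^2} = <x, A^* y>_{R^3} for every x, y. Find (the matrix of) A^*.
A^* = A^T =
[[-3, -2],
 [1, -1],
 [2, 0]]

For real matrices with standard dot products, the defining identity <Ax, y> = <x, A^* y> gives (Ax)^T y = x^T (A^*) y, i.e. x^T A^T y = x^T (A^*) y. Since this holds for all x, y, we must have A^* = A^T. Therefore
A^* =
[[-3, -2],
 [1, -1],
 [2, 0]].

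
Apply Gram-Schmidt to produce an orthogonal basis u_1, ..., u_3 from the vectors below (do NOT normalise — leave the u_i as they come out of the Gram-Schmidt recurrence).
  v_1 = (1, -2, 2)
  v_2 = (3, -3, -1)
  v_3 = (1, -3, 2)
Orthogonal basis:
  u_1 = (1, -2, 2)
  u_2 = (20/9, -13/9, -23/9)
  u_3 = (-28/61, -49/122, -21/122)

Apply the Gram-Schmidt recurrence
  u_1 = v_1
  u_i = v_i − Σ_{j<i} ((v_i · u_j) / (u_j · u_j)) · u_j.

Step by step this gives:
  u_1 = (1, -2, 2)
  u_2 = (20/9, -13/9, -23/9)
  u_3 = (-28/61, -49/122, -21/122)

Orthogonality check:
  u_2 · u_1 = 0 (should be 0)
  u_3 · u_1 = 0 (should be 0)
  u_3 · u_2 = 0 (should be 0)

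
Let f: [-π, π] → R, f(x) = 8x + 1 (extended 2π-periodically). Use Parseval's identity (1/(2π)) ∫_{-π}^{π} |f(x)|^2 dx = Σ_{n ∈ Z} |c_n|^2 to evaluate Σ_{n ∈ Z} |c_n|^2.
Σ |c_n|^2 = 64π^2/3 + 1

Expand and integrate term by term over [-π, π]:
  ∫ (8x)^2 dx = 64·(2π^3/3); ∫ 2·8·(1)·x dx = 0 (odd integrand); ∫ 1^2 dx = 1·2π.
So (1/(2π)) ∫_{-π}^{π} (8x + 1)^2 dx = 64π^2/3 + 1 = 64π^2/3 + 1.
Parseval ⇒ Σ |c_n|^2 = 64π^2/3 + 1.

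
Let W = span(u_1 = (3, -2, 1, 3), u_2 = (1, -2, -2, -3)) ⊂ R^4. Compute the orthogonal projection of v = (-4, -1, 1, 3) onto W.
proj_W(v) = (-455/398, 351/199, 273/199, 741/398)

Set up U = [u_1 | ... | u_2] ∈ R^(4×2). The projector onto W = col(U) is P = U (U^T U)^(-1) U^T.
Compute U^T U =
  [23, -4]
  [-4, 18],
and U^T v = (0, -13).
Solve U^T U · c = U^T v for the coefficients: c = (-26/199, -299/398). The projection is proj_W(v) = U c.
Check: (v - proj_W(v)) · u_1 = 0  (should be 0).
Check: (v - proj_W(v)) · u_2 = 0  (should be 0).
Result: proj_W(v) = (-455/398, 351/199, 273/199, 741/398).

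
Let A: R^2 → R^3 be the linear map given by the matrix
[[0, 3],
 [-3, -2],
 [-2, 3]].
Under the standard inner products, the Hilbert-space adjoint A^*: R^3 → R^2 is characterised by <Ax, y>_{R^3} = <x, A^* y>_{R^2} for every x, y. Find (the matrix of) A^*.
A^* = A^T =
[[0, -3, -2],
 [3, -2, 3]]

For real matrices with standard dot products, the defining identity <Ax, y> = <x, A^* y> gives (Ax)^T y = x^T (A^*) y, i.e. x^T A^T y = x^T (A^*) y. Since this holds for all x, y, we must have A^* = A^T. Therefore
A^* =
[[0, -3, -2],
 [3, -2, 3]].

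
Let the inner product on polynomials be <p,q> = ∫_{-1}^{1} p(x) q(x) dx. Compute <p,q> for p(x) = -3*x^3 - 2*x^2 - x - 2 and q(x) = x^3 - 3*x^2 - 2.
<p,q> = 332/21

Expand the product: p(x)·q(x) = -3*x^6 + 7*x^5 + 5*x^4 + 7*x^3 + 10*x^2 + 2*x + 4.
∫_{-1}^{1} of each monomial x^k gives [2/(k+1) if k even, 0 if k odd]. Integrating term-by-term (or equivalently evaluating the antiderivative F(x) = -3*x^7/7 + 7*x^6/6 + x^5 + 7*x^4/4 + 10*x^3/3 + x^2 + 4*x at the endpoints):
  F(1) − F(−1) = 331/28 − (-335/84) = 332/21.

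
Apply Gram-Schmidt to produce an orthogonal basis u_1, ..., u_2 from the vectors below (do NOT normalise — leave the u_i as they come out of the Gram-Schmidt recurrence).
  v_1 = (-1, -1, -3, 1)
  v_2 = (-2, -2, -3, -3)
Orthogonal basis:
  u_1 = (-1, -1, -3, 1)
  u_2 = (-7/6, -7/6, -1/2, -23/6)

Apply the Gram-Schmidt recurrence
  u_1 = v_1
  u_i = v_i − Σ_{j<i} ((v_i · u_j) / (u_j · u_j)) · u_j.

Step by step this gives:
  u_1 = (-1, -1, -3, 1)
  u_2 = (-7/6, -7/6, -1/2, -23/6)

Orthogonality check:
  u_2 · u_1 = 0 (should be 0)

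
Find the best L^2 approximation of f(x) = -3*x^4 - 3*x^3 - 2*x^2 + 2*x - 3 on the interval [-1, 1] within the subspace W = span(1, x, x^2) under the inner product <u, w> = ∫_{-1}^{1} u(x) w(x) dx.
g(x) = -32*x^2/7 + x/5 - 96/35

The best approximation g ∈ W is the orthogonal projection of f onto W. Writing g = a_0 + a_1 x + a_2 x^2, the coefficients solve the normal equations G · a = b where
  G_{ij} = <φ_i, φ_j> and b_i = <f, φ_i>, with φ_0 = 1, φ_1 = x, φ_2 = x^2.
G =
  [2, 0, 2/3]
  [0, 2/3, 0]
  [2/3, 0, 2/5],
b = (-128/15, 2/15, -128/35).
Solving gives a_0 = -96/35, a_1 = 1/5, a_2 = -32/7, so
  g(x) = -32*x^2/7 + x/5 - 96/35.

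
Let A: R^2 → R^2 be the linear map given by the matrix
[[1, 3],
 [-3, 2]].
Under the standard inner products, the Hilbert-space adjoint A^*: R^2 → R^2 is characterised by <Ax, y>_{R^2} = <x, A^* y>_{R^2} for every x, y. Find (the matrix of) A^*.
A^* = A^T =
[[1, -3],
 [3, 2]]

For real matrices with standard dot products, the defining identity <Ax, y> = <x, A^* y> gives (Ax)^T y = x^T (A^*) y, i.e. x^T A^T y = x^T (A^*) y. Since this holds for all x, y, we must have A^* = A^T. Therefore
A^* =
[[1, -3],
 [3, 2]].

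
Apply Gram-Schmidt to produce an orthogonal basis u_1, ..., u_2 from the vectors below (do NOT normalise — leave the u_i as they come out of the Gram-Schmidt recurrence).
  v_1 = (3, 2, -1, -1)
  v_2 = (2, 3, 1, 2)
Orthogonal basis:
  u_1 = (3, 2, -1, -1)
  u_2 = (1/5, 9/5, 8/5, 13/5)

Apply the Gram-Schmidt recurrence
  u_1 = v_1
  u_i = v_i − Σ_{j<i} ((v_i · u_j) / (u_j · u_j)) · u_j.

Step by step this gives:
  u_1 = (3, 2, -1, -1)
  u_2 = (1/5, 9/5, 8/5, 13/5)

Orthogonality check:
  u_2 · u_1 = 0 (should be 0)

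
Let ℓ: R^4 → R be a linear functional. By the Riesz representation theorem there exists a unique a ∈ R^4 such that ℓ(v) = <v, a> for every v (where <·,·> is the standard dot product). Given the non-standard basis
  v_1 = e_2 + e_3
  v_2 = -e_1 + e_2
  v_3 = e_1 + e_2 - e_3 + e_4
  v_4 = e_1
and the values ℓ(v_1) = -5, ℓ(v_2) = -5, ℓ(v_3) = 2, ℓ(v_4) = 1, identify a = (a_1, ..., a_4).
a = (1, -4, -1, 4)

Write a = (a_1, ..., a_4) in the standard basis. For each basis vector v_i, ℓ(v_i) = <v_i, a> is a linear equation in the a_j's. Collect the n equations into a matrix system V a = ℓ, where row i of V is v_i (expressed in the standard basis). Since V is invertible (lower-triangular with 1s on the diagonal, up to permutation), solve by back-substitution:
  V =
[[0, 1, 1, 0],
 [-1, 1, 0, 0],
 [1, 1, -1, 1],
 [1, 0, 0, 0]]
  V a = (-5, -5, 2, 1)
Solving gives a = (1, -4, -1, 4).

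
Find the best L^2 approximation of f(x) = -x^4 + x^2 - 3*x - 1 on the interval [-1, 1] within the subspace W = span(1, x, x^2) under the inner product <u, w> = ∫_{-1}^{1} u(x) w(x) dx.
g(x) = x^2/7 - 3*x - 32/35

The best approximation g ∈ W is the orthogonal projection of f onto W. Writing g = a_0 + a_1 x + a_2 x^2, the coefficients solve the normal equations G · a = b where
  G_{ij} = <φ_i, φ_j> and b_i = <f, φ_i>, with φ_0 = 1, φ_1 = x, φ_2 = x^2.
G =
  [2, 0, 2/3]
  [0, 2/3, 0]
  [2/3, 0, 2/5],
b = (-26/15, -2, -58/105).
Solving gives a_0 = -32/35, a_1 = -3, a_2 = 1/7, so
  g(x) = x^2/7 - 3*x - 32/35.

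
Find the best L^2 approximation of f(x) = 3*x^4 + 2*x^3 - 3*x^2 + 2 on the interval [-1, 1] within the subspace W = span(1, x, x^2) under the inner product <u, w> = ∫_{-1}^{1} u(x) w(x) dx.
g(x) = -3*x^2/7 + 6*x/5 + 61/35

The best approximation g ∈ W is the orthogonal projection of f onto W. Writing g = a_0 + a_1 x + a_2 x^2, the coefficients solve the normal equations G · a = b where
  G_{ij} = <φ_i, φ_j> and b_i = <f, φ_i>, with φ_0 = 1, φ_1 = x, φ_2 = x^2.
G =
  [2, 0, 2/3]
  [0, 2/3, 0]
  [2/3, 0, 2/5],
b = (16/5, 4/5, 104/105).
Solving gives a_0 = 61/35, a_1 = 6/5, a_2 = -3/7, so
  g(x) = -3*x^2/7 + 6*x/5 + 61/35.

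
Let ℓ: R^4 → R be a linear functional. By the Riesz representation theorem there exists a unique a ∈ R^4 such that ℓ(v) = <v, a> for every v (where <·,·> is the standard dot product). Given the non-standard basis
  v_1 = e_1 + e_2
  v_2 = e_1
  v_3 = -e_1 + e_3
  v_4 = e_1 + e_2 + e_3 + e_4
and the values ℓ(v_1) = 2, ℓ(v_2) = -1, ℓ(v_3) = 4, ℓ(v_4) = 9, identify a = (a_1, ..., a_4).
a = (-1, 3, 3, 4)

Write a = (a_1, ..., a_4) in the standard basis. For each basis vector v_i, ℓ(v_i) = <v_i, a> is a linear equation in the a_j's. Collect the n equations into a matrix system V a = ℓ, where row i of V is v_i (expressed in the standard basis). Since V is invertible (lower-triangular with 1s on the diagonal, up to permutation), solve by back-substitution:
  V =
[[1, 1, 0, 0],
 [1, 0, 0, 0],
 [-1, 0, 1, 0],
 [1, 1, 1, 1]]
  V a = (2, -1, 4, 9)
Solving gives a = (-1, 3, 3, 4).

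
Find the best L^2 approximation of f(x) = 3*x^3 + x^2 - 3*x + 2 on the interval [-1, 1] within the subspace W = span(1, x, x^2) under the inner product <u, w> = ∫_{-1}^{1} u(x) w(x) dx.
g(x) = x^2 - 6*x/5 + 2

The best approximation g ∈ W is the orthogonal projection of f onto W. Writing g = a_0 + a_1 x + a_2 x^2, the coefficients solve the normal equations G · a = b where
  G_{ij} = <φ_i, φ_j> and b_i = <f, φ_i>, with φ_0 = 1, φ_1 = x, φ_2 = x^2.
G =
  [2, 0, 2/3]
  [0, 2/3, 0]
  [2/3, 0, 2/5],
b = (14/3, -4/5, 26/15).
Solving gives a_0 = 2, a_1 = -6/5, a_2 = 1, so
  g(x) = x^2 - 6*x/5 + 2.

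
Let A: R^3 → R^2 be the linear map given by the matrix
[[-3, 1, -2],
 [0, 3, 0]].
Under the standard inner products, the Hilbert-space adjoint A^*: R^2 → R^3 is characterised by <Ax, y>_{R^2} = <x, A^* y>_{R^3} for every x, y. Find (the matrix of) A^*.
A^* = A^T =
[[-3, 0],
 [1, 3],
 [-2, 0]]

For real matrices with standard dot products, the defining identity <Ax, y> = <x, A^* y> gives (Ax)^T y = x^T (A^*) y, i.e. x^T A^T y = x^T (A^*) y. Since this holds for all x, y, we must have A^* = A^T. Therefore
A^* =
[[-3, 0],
 [1, 3],
 [-2, 0]].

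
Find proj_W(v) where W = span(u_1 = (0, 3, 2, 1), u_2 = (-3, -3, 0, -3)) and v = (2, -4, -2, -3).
proj_W(v) = (3/13, -105/26, -37/13, -31/26)

Set up U = [u_1 | ... | u_2] ∈ R^(4×2). The projector onto W = col(U) is P = U (U^T U)^(-1) U^T.
Compute U^T U =
  [14, -12]
  [-12, 27],
and U^T v = (-19, 15).
Solve U^T U · c = U^T v for the coefficients: c = (-37/26, -1/13). The projection is proj_W(v) = U c.
Check: (v - proj_W(v)) · u_1 = 0  (should be 0).
Check: (v - proj_W(v)) · u_2 = 0  (should be 0).
Result: proj_W(v) = (3/13, -105/26, -37/13, -31/26).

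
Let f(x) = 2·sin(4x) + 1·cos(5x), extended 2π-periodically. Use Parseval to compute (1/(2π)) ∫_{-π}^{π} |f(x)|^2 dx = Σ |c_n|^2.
Σ |c_n|^2 = 5/2

Expand |f|^2 and use orthogonality of {sin(nx), cos(mx)} on [-π, π]:
  ∫_{-π}^{π} sin(nx)^2 dx = π, ∫ cos(mx)^2 dx = π, and cross terms integrate to 0.
So ∫_{-π}^{π} f(x)^2 dx = 2^2 · π + 1^2 · π = (4 + 1)π.
Divide by 2π: (4 + 1)/2 = 5/2.
By Parseval, this equals Σ |c_n|^2.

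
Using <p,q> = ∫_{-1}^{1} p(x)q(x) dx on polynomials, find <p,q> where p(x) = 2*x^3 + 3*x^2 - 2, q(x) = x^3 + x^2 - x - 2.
<p,q> = 382/105

Expand the product: p(x)·q(x) = 2*x^6 + 5*x^5 + x^4 - 9*x^3 - 8*x^2 + 2*x + 4.
∫_{-1}^{1} of each monomial x^k gives [2/(k+1) if k even, 0 if k odd]. Integrating term-by-term (or equivalently evaluating the antiderivative F(x) = 2*x^7/7 + 5*x^6/6 + x^5/5 - 9*x^4/4 - 8*x^3/3 + x^2 + 4*x at the endpoints):
  F(1) − F(−1) = 589/420 − (-313/140) = 382/105.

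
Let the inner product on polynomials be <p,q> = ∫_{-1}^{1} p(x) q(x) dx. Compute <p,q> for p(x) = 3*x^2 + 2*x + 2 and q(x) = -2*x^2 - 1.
<p,q> = -166/15

Expand the product: p(x)·q(x) = -6*x^4 - 4*x^3 - 7*x^2 - 2*x - 2.
∫_{-1}^{1} of each monomial x^k gives [2/(k+1) if k even, 0 if k odd]. Integrating term-by-term (or equivalently evaluating the antiderivative F(x) = -6*x^5/5 - x^4 - 7*x^3/3 - x^2 - 2*x at the endpoints):
  F(1) − F(−1) = -113/15 − (53/15) = -166/15.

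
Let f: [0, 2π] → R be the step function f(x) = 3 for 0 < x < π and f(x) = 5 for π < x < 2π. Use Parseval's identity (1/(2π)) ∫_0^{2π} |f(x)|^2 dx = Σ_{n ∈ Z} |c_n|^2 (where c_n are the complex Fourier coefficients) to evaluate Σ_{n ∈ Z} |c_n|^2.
Σ |c_n|^2 = 17

Parseval equates the L^2 energy of f (normalised by 1/(2π)) with the ℓ^2 sum of its Fourier coefficients: (1/(2π)) ∫_0^{2π} |f|^2 = Σ |c_n|^2.
Compute the left side: (1/(2π)) [∫_0^π 3^2 dx + ∫_π^{2π} 5^2 dx] = (1/(2π)) · (9π + 25π) = (9 + 25)/2 = 17.
So Σ_{n ∈ Z} |c_n|^2 = 17.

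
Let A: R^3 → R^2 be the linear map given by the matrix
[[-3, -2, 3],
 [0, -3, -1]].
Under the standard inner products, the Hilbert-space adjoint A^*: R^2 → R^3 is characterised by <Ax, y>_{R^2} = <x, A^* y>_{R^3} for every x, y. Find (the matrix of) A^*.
A^* = A^T =
[[-3, 0],
 [-2, -3],
 [3, -1]]

For real matrices with standard dot products, the defining identity <Ax, y> = <x, A^* y> gives (Ax)^T y = x^T (A^*) y, i.e. x^T A^T y = x^T (A^*) y. Since this holds for all x, y, we must have A^* = A^T. Therefore
A^* =
[[-3, 0],
 [-2, -3],
 [3, -1]].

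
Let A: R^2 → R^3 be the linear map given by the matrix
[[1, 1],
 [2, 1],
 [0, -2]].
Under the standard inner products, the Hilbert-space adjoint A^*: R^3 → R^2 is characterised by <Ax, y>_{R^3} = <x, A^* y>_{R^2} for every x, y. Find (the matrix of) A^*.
A^* = A^T =
[[1, 2, 0],
 [1, 1, -2]]

For real matrices with standard dot products, the defining identity <Ax, y> = <x, A^* y> gives (Ax)^T y = x^T (A^*) y, i.e. x^T A^T y = x^T (A^*) y. Since this holds for all x, y, we must have A^* = A^T. Therefore
A^* =
[[1, 2, 0],
 [1, 1, -2]].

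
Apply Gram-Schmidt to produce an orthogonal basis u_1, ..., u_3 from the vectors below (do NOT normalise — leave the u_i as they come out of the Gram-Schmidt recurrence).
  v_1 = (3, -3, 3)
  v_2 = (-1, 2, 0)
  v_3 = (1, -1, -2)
Orthogonal basis:
  u_1 = (3, -3, 3)
  u_2 = (0, 1, 1)
  u_3 = (1, 1/2, -1/2)

Apply the Gram-Schmidt recurrence
  u_1 = v_1
  u_i = v_i − Σ_{j<i} ((v_i · u_j) / (u_j · u_j)) · u_j.

Step by step this gives:
  u_1 = (3, -3, 3)
  u_2 = (0, 1, 1)
  u_3 = (1, 1/2, -1/2)

Orthogonality check:
  u_2 · u_1 = 0 (should be 0)
  u_3 · u_1 = 0 (should be 0)
  u_3 · u_2 = 0 (should be 0)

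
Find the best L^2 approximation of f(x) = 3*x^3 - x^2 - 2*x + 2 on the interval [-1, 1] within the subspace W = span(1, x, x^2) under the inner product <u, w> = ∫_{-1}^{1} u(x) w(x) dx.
g(x) = -x^2 - x/5 + 2

The best approximation g ∈ W is the orthogonal projection of f onto W. Writing g = a_0 + a_1 x + a_2 x^2, the coefficients solve the normal equations G · a = b where
  G_{ij} = <φ_i, φ_j> and b_i = <f, φ_i>, with φ_0 = 1, φ_1 = x, φ_2 = x^2.
G =
  [2, 0, 2/3]
  [0, 2/3, 0]
  [2/3, 0, 2/5],
b = (10/3, -2/15, 14/15).
Solving gives a_0 = 2, a_1 = -1/5, a_2 = -1, so
  g(x) = -x^2 - x/5 + 2.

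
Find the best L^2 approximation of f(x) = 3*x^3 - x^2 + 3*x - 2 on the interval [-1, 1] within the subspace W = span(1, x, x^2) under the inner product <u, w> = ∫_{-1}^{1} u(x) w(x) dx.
g(x) = -x^2 + 24*x/5 - 2

The best approximation g ∈ W is the orthogonal projection of f onto W. Writing g = a_0 + a_1 x + a_2 x^2, the coefficients solve the normal equations G · a = b where
  G_{ij} = <φ_i, φ_j> and b_i = <f, φ_i>, with φ_0 = 1, φ_1 = x, φ_2 = x^2.
G =
  [2, 0, 2/3]
  [0, 2/3, 0]
  [2/3, 0, 2/5],
b = (-14/3, 16/5, -26/15).
Solving gives a_0 = -2, a_1 = 24/5, a_2 = -1, so
  g(x) = -x^2 + 24*x/5 - 2.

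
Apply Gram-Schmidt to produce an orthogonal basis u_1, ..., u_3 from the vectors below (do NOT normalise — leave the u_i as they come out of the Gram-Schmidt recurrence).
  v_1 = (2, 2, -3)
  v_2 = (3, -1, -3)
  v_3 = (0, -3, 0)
Orthogonal basis:
  u_1 = (2, 2, -3)
  u_2 = (25/17, -43/17, -12/17)
  u_3 = (-81/154, -27/154, -36/77)

Apply the Gram-Schmidt recurrence
  u_1 = v_1
  u_i = v_i − Σ_{j<i} ((v_i · u_j) / (u_j · u_j)) · u_j.

Step by step this gives:
  u_1 = (2, 2, -3)
  u_2 = (25/17, -43/17, -12/17)
  u_3 = (-81/154, -27/154, -36/77)

Orthogonality check:
  u_2 · u_1 = 0 (should be 0)
  u_3 · u_1 = 0 (should be 0)
  u_3 · u_2 = 0 (should be 0)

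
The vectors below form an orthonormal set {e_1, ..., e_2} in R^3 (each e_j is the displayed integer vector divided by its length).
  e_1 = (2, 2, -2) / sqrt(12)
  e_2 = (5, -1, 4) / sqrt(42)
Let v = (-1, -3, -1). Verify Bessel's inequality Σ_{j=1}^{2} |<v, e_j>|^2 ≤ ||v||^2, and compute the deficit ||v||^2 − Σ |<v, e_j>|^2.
Σ |<v, e_j>|^2 = 27/7; ||v||^2 = 11; deficit = 50/7

Write each e_j = u_j / sqrt(<u_j, u_j>) where u_j is the displayed integer vector. Then <v, e_j> = <v, u_j> / sqrt(<u_j, u_j>), so |<v, e_j>|^2 = <v, u_j>^2 / <u_j, u_j>.
Coefficients: <v, e_1> = -6/sqrt(12), <v, e_2> = -6/sqrt(42).
Square and sum: Σ |<v, e_j>|^2 = 27/7.
Compute ||v||^2 = v·v = 11.
Deficit = 11 − 27/7 = 50/7 ≥ 0, confirming Bessel's inequality. (The deficit equals ||v − Σ <v,e_j> e_j||^2, the squared distance from v to span{e_j}.)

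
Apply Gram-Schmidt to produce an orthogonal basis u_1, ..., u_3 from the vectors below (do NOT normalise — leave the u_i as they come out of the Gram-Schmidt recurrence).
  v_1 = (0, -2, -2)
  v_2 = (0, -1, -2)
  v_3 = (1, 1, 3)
Orthogonal basis:
  u_1 = (0, -2, -2)
  u_2 = (0, 1/2, -1/2)
  u_3 = (1, 0, 0)

Apply the Gram-Schmidt recurrence
  u_1 = v_1
  u_i = v_i − Σ_{j<i} ((v_i · u_j) / (u_j · u_j)) · u_j.

Step by step this gives:
  u_1 = (0, -2, -2)
  u_2 = (0, 1/2, -1/2)
  u_3 = (1, 0, 0)

Orthogonality check:
  u_2 · u_1 = 0 (should be 0)
  u_3 · u_1 = 0 (should be 0)
  u_3 · u_2 = 0 (should be 0)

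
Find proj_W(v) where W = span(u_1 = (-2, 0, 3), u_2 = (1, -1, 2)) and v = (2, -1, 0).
proj_W(v) = (127/62, -55/62, 1/31)

Set up U = [u_1 | ... | u_2] ∈ R^(3×2). The projector onto W = col(U) is P = U (U^T U)^(-1) U^T.
Compute U^T U =
  [13, 4]
  [4, 6],
and U^T v = (-4, 3).
Solve U^T U · c = U^T v for the coefficients: c = (-18/31, 55/62). The projection is proj_W(v) = U c.
Check: (v - proj_W(v)) · u_1 = 0  (should be 0).
Check: (v - proj_W(v)) · u_2 = 0  (should be 0).
Result: proj_W(v) = (127/62, -55/62, 1/31).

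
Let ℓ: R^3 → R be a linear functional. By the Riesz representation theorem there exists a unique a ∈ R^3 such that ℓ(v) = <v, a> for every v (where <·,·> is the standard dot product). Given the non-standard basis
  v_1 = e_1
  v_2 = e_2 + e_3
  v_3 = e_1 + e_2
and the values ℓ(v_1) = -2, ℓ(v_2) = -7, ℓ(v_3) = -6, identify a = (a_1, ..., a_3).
a = (-2, -4, -3)

Write a = (a_1, ..., a_3) in the standard basis. For each basis vector v_i, ℓ(v_i) = <v_i, a> is a linear equation in the a_j's. Collect the n equations into a matrix system V a = ℓ, where row i of V is v_i (expressed in the standard basis). Since V is invertible (lower-triangular with 1s on the diagonal, up to permutation), solve by back-substitution:
  V =
[[1, 0, 0],
 [0, 1, 1],
 [1, 1, 0]]
  V a = (-2, -7, -6)
Solving gives a = (-2, -4, -3).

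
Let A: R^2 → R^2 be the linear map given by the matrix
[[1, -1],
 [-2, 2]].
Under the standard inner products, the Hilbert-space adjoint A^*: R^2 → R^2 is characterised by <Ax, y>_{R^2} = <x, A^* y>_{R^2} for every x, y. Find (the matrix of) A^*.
A^* = A^T =
[[1, -2],
 [-1, 2]]

For real matrices with standard dot products, the defining identity <Ax, y> = <x, A^* y> gives (Ax)^T y = x^T (A^*) y, i.e. x^T A^T y = x^T (A^*) y. Since this holds for all x, y, we must have A^* = A^T. Therefore
A^* =
[[1, -2],
 [-1, 2]].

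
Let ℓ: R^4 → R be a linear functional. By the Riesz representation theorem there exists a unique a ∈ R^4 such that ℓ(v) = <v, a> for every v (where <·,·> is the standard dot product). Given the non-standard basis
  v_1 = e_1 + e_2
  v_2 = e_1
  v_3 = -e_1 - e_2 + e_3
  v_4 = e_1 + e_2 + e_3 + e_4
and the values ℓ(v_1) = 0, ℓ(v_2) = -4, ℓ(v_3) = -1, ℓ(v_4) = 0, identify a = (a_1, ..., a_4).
a = (-4, 4, -1, 1)

Write a = (a_1, ..., a_4) in the standard basis. For each basis vector v_i, ℓ(v_i) = <v_i, a> is a linear equation in the a_j's. Collect the n equations into a matrix system V a = ℓ, where row i of V is v_i (expressed in the standard basis). Since V is invertible (lower-triangular with 1s on the diagonal, up to permutation), solve by back-substitution:
  V =
[[1, 1, 0, 0],
 [1, 0, 0, 0],
 [-1, -1, 1, 0],
 [1, 1, 1, 1]]
  V a = (0, -4, -1, 0)
Solving gives a = (-4, 4, -1, 1).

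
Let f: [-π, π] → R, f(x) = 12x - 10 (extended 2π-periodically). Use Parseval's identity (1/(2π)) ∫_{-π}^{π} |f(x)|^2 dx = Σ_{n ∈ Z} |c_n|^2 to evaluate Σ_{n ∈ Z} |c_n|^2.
Σ |c_n|^2 = 48π^2 + 100

Expand and integrate term by term over [-π, π]:
  ∫ (12x)^2 dx = 144·(2π^3/3); ∫ 2·12·(-10)·x dx = 0 (odd integrand); ∫ (-10)^2 dx = 100·2π.
So (1/(2π)) ∫_{-π}^{π} (12x - 10)^2 dx = 144π^2/3 + 100 = 48π^2 + 100.
Parseval ⇒ Σ |c_n|^2 = 48π^2 + 100.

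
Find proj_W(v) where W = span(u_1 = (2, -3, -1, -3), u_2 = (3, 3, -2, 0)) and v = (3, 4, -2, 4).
proj_W(v) = (1023/505, 2658/505, -791/505, 981/505)

Set up U = [u_1 | ... | u_2] ∈ R^(4×2). The projector onto W = col(U) is P = U (U^T U)^(-1) U^T.
Compute U^T U =
  [23, -1]
  [-1, 22],
and U^T v = (-16, 25).
Solve U^T U · c = U^T v for the coefficients: c = (-327/505, 559/505). The projection is proj_W(v) = U c.
Check: (v - proj_W(v)) · u_1 = 0  (should be 0).
Check: (v - proj_W(v)) · u_2 = 0  (should be 0).
Result: proj_W(v) = (1023/505, 2658/505, -791/505, 981/505).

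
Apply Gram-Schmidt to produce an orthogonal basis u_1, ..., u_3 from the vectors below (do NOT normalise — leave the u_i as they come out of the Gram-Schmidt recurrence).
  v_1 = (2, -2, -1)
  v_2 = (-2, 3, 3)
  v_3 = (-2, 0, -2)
Orthogonal basis:
  u_1 = (2, -2, -1)
  u_2 = (8/9, 1/9, 14/9)
  u_3 = (-6/29, -8/29, 4/29)

Apply the Gram-Schmidt recurrence
  u_1 = v_1
  u_i = v_i − Σ_{j<i} ((v_i · u_j) / (u_j · u_j)) · u_j.

Step by step this gives:
  u_1 = (2, -2, -1)
  u_2 = (8/9, 1/9, 14/9)
  u_3 = (-6/29, -8/29, 4/29)

Orthogonality check:
  u_2 · u_1 = 0 (should be 0)
  u_3 · u_1 = 0 (should be 0)
  u_3 · u_2 = 0 (should be 0)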